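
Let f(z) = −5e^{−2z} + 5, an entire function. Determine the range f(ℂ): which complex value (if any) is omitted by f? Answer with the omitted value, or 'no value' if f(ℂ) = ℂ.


Little Picard bounds the complement of f(ℂ) to at most one point.
e^{−2z} is never zero on ℂ, so -5·e^{−2z} takes every value in ℂ ∖ {0}. Adding 5 shifts the range to ℂ ∖ {5}. Thus f omits exactly the value 5.

Omitted value: 5.


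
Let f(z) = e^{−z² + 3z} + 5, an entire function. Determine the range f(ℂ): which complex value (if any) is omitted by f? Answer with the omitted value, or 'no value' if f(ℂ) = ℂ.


Little Picard bounds the complement of f(ℂ) to at most one point.
The exponent g(z) = −z² + 3z is a nonconstant polynomial, hence surjective onto ℂ. So e^{g(z)} takes every value in {e^w : w ∈ ℂ} = ℂ ∖ {0}. Adding 5 shifts the range to ℂ ∖ {5}. f omits exactly 5.

Omitted value: 5.


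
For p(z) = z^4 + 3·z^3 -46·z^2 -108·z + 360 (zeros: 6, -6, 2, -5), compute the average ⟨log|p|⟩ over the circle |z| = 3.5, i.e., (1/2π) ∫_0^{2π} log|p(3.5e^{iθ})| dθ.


Zeros: -6, -5, 2, 6; r = 3.5.
Inside |z| < r: 2. Outside (|z| ≥ r): -6, -5, 6.
p(0) = 360, so log|p(0)| = log(360) = 5.8861.
Apply Jensen: I(r) = log|p(0)| + Σ_k log(r/|z_k|), summed over zeros inside |z| < r.
  log(r/|z_k|) for z_k = 2: log(3.5/2) = 0.5596
  Outside zeros (-6, -5, 6) contribute nothing to the Jensen sum.
Sum over inside zeros: 0.5596.
I(r) = log|p(0)| + (inside sum) = 5.8861 + 0.5596 = 6.4457.
Note: since some zeros are outside |z| ≤ r, the simplified n·log(r) form does NOT apply — only the inside zeros contribute.

I(r) ≈ 6.4457.


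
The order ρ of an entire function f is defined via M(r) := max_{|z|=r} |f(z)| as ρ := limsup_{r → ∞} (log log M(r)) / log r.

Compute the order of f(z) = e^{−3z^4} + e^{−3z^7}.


Each summand is entire of order 4 and 7 respectively (as in the single-exponential case). The order of a sum is at most the max of the orders, so ρ ≤ 7. For the lower bound: on |z|=r choose arg z so that -3z^7 is real positive; then |e^{-3z^7}| = e^{3r^7} while |e^{-3z^4}| ≤ e^{3r^4} = o(e^{3r^7}). So |f| ≥ e^{3r^7}(1 − o(1)) and ρ ≥ 7. Hence ρ = max(4, 7) = 7.
Therefore ρ = 7.

Order ρ = 7.


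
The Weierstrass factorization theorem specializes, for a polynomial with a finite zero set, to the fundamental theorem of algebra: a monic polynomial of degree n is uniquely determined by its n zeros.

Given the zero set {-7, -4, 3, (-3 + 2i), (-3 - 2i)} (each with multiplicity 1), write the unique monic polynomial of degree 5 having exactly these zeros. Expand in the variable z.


The polynomial is p(z) = ∏_{α ∈ S} (z − α), where S = {-7, -4, 3, (-3 + 2i), (-3 - 2i)}.
Expanding the product yields: p(z) = z^5 + 14·z^4 + 56·z^3 -10·z^2 -569·z -1092.
Note conjugate pairs combine to real quadratics: (z − (-3+2i))(z − (-3−2i)) = z² + 6z + 13.
The resulting polynomial has degree 5 and real coefficients as required.

p(z) = z^5 + 14·z^4 + 56·z^3 -10·z^2 -569·z -1092.


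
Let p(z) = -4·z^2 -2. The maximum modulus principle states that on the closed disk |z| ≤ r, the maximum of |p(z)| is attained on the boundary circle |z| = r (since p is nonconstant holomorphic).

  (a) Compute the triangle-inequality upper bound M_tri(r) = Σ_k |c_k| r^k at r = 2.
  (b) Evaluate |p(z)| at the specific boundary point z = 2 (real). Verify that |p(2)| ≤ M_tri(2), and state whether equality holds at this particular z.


Coefficients: c_0 = -2, c_1 = 0, c_2 = -4. Radius r = 2.
Part (a). Triangle bound: M_tri(r) = Σ_k |c_k| r^k
  = |-2|·2^0 + |0|·2^1 + |-4|·2^2
  = 2 + 0 + 16 = 18.
This bounds M(r) := max_{|z|=r} |p(z)| from above; equality holds iff all terms c_k z^k can be made to align in phase at a single z on |z|=r.
Part (b). At z = 2 (real, on the circle |z| = r):
  p(2) = (-2)·2^0 + (0)·2^1 + (-4)·2^2 = -18.
  |p(2)| = 18.
Since all nonzero coefficients share the same sign, |p(2)| = 18 = M_tri(2); the triangle bound is attained at z = 2, so in fact M(r) = 18.

M_tri(2) = 18; |p(2)| = 18; equality at z=2: yes.


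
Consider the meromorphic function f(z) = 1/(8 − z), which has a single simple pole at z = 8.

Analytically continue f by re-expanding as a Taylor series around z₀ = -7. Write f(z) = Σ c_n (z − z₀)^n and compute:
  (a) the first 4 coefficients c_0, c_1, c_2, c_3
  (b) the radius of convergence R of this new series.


Let w = z − z₀, so z = z₀ + w.
Then 8 − z = 8 − (z₀ + w) = (8 − z₀) − w = 15 − w.
f(z) = 1/(15 − w) = (1/(15)) · 1/(1 − w/(15)) = Σ_{n≥0} w^n / (15)^(n+1).
So c_n = 1/(15)^(n+1):
  c_0 = 1/(15)^1 = 1/15.
  c_1 = 1/(15)^2 = 1/225.
  c_2 = 1/(15)^3 = 1/3375.
  c_3 = 1/(15)^4 = 1/50625.
The series is valid for |w/d| < 1, i.e. |z − z₀| < |d|.
Radius of convergence: R = |8 − z₀| = |15| = 15 (distance from z₀ to the singularity z = 8).

c_0 = 1/15, c_1 = 1/225, c_2 = 1/3375, c_3 = 1/50625; R = 15.


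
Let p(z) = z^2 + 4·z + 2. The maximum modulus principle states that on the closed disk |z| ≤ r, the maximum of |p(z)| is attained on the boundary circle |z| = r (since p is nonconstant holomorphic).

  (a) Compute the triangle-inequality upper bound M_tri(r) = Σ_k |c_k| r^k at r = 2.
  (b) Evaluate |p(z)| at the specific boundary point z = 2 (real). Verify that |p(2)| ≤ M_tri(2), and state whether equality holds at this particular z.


Coefficients: c_0 = 2, c_1 = 4, c_2 = 1. Radius r = 2.
Part (a). Triangle bound: M_tri(r) = Σ_k |c_k| r^k
  = |2|·2^0 + |4|·2^1 + |1|·2^2
  = 2 + 8 + 4 = 14.
This bounds M(r) := max_{|z|=r} |p(z)| from above; equality holds iff all terms c_k z^k can be made to align in phase at a single z on |z|=r.
Part (b). At z = 2 (real, on the circle |z| = r):
  p(2) = (2)·2^0 + (4)·2^1 + (1)·2^2 = 14.
  |p(2)| = 14.
Since all nonzero coefficients share the same sign, |p(2)| = 14 = M_tri(2); the triangle bound is attained at z = 2, so in fact M(r) = 14.

M_tri(2) = 14; |p(2)| = 14; equality at z=2: yes.


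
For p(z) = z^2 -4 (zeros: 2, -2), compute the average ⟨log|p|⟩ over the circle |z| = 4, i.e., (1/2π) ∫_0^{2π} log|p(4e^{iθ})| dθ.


Zeros: -2, 2; r = 4.
Inside |z| < r: -2, 2. Outside (|z| ≥ r): ∅.
p(0) = -4, so log|p(0)| = log(4) = 1.3863.
Apply Jensen: I(r) = log|p(0)| + Σ_k log(r/|z_k|), summed over zeros inside |z| < r.
  log(r/|z_k|) for z_k = 2: log(4/2) = 0.6931
  log(r/|z_k|) for z_k = -2: log(4/2) = 0.6931
Sum over inside zeros: 1.3863.
I(r) = log|p(0)| + (inside sum) = 1.3863 + 1.3863 = 2.7726.
Closed form (all zeros inside, monic): I(r) = n·log(r) = 2·log(4) = 2.7726. ✓

I(r) ≈ 2.7726.


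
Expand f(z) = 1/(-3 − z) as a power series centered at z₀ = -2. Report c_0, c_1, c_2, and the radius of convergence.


Let w = z − z₀, so z = z₀ + w.
Then -3 − z = -3 − (z₀ + w) = (-3 − z₀) − w = -1 − w.
f(z) = 1/(-1 − w) = (1/(-1)) · 1/(1 − w/(-1)) = Σ_{n≥0} w^n / (-1)^(n+1).
So c_n = 1/(-1)^(n+1):
  c_0 = 1/(-1)^1 = -1.
  c_1 = 1/(-1)^2 = 1.
  c_2 = 1/(-1)^3 = -1.
The series is valid for |w/d| < 1, i.e. |z − z₀| < |d|.
Radius of convergence: R = |-3 − z₀| = |-1| = 1 (distance from z₀ to the singularity z = -3).

c_0 = -1, c_1 = 1, c_2 = -1; R = 1.


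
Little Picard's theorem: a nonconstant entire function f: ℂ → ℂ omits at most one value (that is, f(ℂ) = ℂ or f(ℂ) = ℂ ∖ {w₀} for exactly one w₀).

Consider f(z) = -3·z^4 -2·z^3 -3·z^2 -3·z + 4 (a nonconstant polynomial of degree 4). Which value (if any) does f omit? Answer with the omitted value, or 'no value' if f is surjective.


Little Picard bounds the complement of f(ℂ) to at most one point.
For every w ∈ ℂ, the equation p(z) − w = 0 is a nonconstant polynomial in z and hence has at least one root by the fundamental theorem of algebra. So p is surjective onto ℂ, omitting no value.

Omitted value: no value.


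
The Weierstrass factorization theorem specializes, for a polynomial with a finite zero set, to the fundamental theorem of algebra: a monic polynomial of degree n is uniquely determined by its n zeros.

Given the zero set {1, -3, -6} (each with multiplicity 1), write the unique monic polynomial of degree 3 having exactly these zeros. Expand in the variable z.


The polynomial is p(z) = ∏_{α ∈ S} (z − α), where S = {1, -3, -6}.
Expanding the product yields: p(z) = z^3 + 8·z^2 + 9·z -18.
The resulting polynomial has degree 3 and real coefficients as required.

p(z) = z^3 + 8·z^2 + 9·z -18.


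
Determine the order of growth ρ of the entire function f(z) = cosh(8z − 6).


cosh(w) is a linear combination of e^{iw} and e^{−iw} (or e^w, e^{−w} in the hyperbolic case), so |cosh(w)| ≤ e^{|w|}. With w = 8z − 6, |w| ≤ 8|z| + 6 = 8r + 6 on |z| = r, giving M(r) ≤ e^{8r + 6}, so ρ ≤ 1. On a suitable ray (z = it for sin/cos; z = t for sinh/cosh, t real → ∞), |cosh(8z − 6)| grows like e^{8|t|}/2, so ρ ≥ 1. Hence ρ = 1.
Therefore ρ = 1.

Order ρ = 1.


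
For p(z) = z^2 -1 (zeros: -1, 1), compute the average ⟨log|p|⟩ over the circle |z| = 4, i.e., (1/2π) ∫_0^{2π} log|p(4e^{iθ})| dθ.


Zeros: -1, 1; r = 4.
Inside |z| < r: -1, 1. Outside (|z| ≥ r): ∅.
p(0) = -1, so log|p(0)| = log(1) = 0.0000.
Apply Jensen: I(r) = log|p(0)| + Σ_k log(r/|z_k|), summed over zeros inside |z| < r.
  log(r/|z_k|) for z_k = -1: log(4/1) = 1.3863
  log(r/|z_k|) for z_k = 1: log(4/1) = 1.3863
Sum over inside zeros: 2.7726.
I(r) = log|p(0)| + (inside sum) = 0.0000 + 2.7726 = 2.7726.
Closed form (all zeros inside, monic): I(r) = n·log(r) = 2·log(4) = 2.7726. ✓

I(r) ≈ 2.7726.


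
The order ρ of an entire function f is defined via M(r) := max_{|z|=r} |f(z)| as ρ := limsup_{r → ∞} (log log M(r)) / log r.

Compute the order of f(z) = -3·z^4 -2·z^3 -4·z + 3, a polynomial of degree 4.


|f(z)| ≤ Σ|c_k|·r^k = O(r^4) as r → ∞. Polynomial growth is O(e^{r^ε}) for every ε > 0 (since r^4/e^{r^ε} → 0), so ρ ≤ ε for all ε > 0, i.e. ρ = 0. Every nonconstant polynomial has order 0.
Therefore ρ = 0.

Order ρ = 0.


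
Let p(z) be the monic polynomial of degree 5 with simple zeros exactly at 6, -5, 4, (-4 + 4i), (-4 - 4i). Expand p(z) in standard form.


The polynomial is p(z) = ∏_{α ∈ S} (z − α), where S = {6, -5, 4, (-4 + 4i), (-4 - 4i)}.
Expanding the product yields: p(z) = z^5 + 3·z^4 -34·z^3 -248·z^2 + 128·z + 3840.
Note conjugate pairs combine to real quadratics: (z − (-4+4i))(z − (-4−4i)) = z² + 8z + 32.
The resulting polynomial has degree 5 and real coefficients as required.

p(z) = z^5 + 3·z^4 -34·z^3 -248·z^2 + 128·z + 3840.


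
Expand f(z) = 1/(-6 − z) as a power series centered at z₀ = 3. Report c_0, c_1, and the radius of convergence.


Let w = z − z₀, so z = z₀ + w.
Then -6 − z = -6 − (z₀ + w) = (-6 − z₀) − w = -9 − w.
f(z) = 1/(-9 − w) = (1/(-9)) · 1/(1 − w/(-9)) = Σ_{n≥0} w^n / (-9)^(n+1).
So c_n = 1/(-9)^(n+1):
  c_0 = 1/(-9)^1 = -1/9.
  c_1 = 1/(-9)^2 = 1/81.
The series is valid for |w/d| < 1, i.e. |z − z₀| < |d|.
Radius of convergence: R = |-6 − z₀| = |-9| = 9 (distance from z₀ to the singularity z = -6).

c_0 = -1/9, c_1 = 1/81; R = 9.


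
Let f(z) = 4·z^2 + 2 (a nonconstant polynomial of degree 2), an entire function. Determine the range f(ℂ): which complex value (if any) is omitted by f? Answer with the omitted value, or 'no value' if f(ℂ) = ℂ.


Little Picard bounds the complement of f(ℂ) to at most one point.
For every w ∈ ℂ, the equation p(z) − w = 0 is a nonconstant polynomial in z and hence has at least one root by the fundamental theorem of algebra. So p is surjective onto ℂ, omitting no value.

Omitted value: no value.


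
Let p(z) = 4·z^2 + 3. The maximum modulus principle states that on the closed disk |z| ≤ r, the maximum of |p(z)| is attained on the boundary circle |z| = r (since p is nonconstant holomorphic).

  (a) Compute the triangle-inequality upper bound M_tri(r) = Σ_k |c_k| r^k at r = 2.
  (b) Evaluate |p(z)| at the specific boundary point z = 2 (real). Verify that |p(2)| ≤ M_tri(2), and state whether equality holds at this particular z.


Coefficients: c_0 = 3, c_1 = 0, c_2 = 4. Radius r = 2.
Part (a). Triangle bound: M_tri(r) = Σ_k |c_k| r^k
  = |3|·2^0 + |0|·2^1 + |4|·2^2
  = 3 + 0 + 16 = 19.
This bounds M(r) := max_{|z|=r} |p(z)| from above; equality holds iff all terms c_k z^k can be made to align in phase at a single z on |z|=r.
Part (b). At z = 2 (real, on the circle |z| = r):
  p(2) = (3)·2^0 + (0)·2^1 + (4)·2^2 = 19.
  |p(2)| = 19.
Since all nonzero coefficients share the same sign, |p(2)| = 19 = M_tri(2); the triangle bound is attained at z = 2, so in fact M(r) = 19.

M_tri(2) = 19; |p(2)| = 19; equality at z=2: yes.


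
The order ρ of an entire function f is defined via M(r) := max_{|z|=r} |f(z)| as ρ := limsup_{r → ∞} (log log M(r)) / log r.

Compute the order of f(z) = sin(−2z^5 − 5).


Write sin(w) = (e^{iw} ± e^{−iw})/(2 or 2i), so |sin(w)| ≤ e^{|w|}. With w = −2z^5 − 5, |w| ≤ 2r^5 + 5 on |z|=r, giving M(r) ≤ e^{2r^5 + 5} and ρ ≤ 5. For the lower bound, choose z on |z|=r with -2z^5 purely imaginary of modulus 2r^5; then |sin(−2z^5 − 5)| grows like e^{2r^5}/2, so ρ ≥ 5. Hence ρ = 5.
Therefore ρ = 5.

Order ρ = 5.


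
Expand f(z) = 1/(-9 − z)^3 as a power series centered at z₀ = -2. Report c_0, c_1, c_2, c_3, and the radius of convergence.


Let w = z − z₀, so z = z₀ + w.
Then -9 − z = -9 − (z₀ + w) = (-9 − z₀) − w = -7 − w.
f(z) = 1/(-7 − w)^3 = (1/(-7)^3) · (1 − w/(-7))^{−3}.
By the binomial series (1−u)^{−3} = Σ_{n≥0} C(n+2, 2) u^n for |u|<1, with u = w/(-7):
  c_n = C(n+2, 2) / (-7)^(n+3).
  c_0 = 1/(-7)^3 = -1/343.
  c_1 = 3/(-7)^4 = 3/2401.
  c_2 = 6/(-7)^5 = -6/16807.
  c_3 = 10/(-7)^6 = 10/117649.
The series is valid for |w/d| < 1, i.e. |z − z₀| < |d|.
Radius of convergence: R = |-9 − z₀| = |-7| = 7 (distance from z₀ to the singularity z = -9).

c_0 = -1/343, c_1 = 3/2401, c_2 = -6/16807, c_3 = 10/117649; R = 7.


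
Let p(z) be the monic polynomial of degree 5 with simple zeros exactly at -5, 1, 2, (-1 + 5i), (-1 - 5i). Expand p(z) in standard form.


The polynomial is p(z) = ∏_{α ∈ S} (z − α), where S = {-5, 1, 2, (-1 + 5i), (-1 - 5i)}.
Expanding the product yields: p(z) = z^5 + 4·z^4 + 17·z^3 + 36·z^2 -318·z + 260.
Note conjugate pairs combine to real quadratics: (z − (-1+5i))(z − (-1−5i)) = z² + 2z + 26.
The resulting polynomial has degree 5 and real coefficients as required.

p(z) = z^5 + 4·z^4 + 17·z^3 + 36·z^2 -318·z + 260.


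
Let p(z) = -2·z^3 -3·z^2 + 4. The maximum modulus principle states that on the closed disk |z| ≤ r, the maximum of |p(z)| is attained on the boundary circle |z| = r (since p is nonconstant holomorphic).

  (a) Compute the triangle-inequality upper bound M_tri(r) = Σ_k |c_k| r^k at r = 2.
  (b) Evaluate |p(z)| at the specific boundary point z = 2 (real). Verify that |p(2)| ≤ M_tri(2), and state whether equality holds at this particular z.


Coefficients: c_0 = 4, c_1 = 0, c_2 = -3, c_3 = -2. Radius r = 2.
Part (a). Triangle bound: M_tri(r) = Σ_k |c_k| r^k
  = |4|·2^0 + |0|·2^1 + |-3|·2^2 + |-2|·2^3
  = 4 + 0 + 12 + 16 = 32.
This bounds M(r) := max_{|z|=r} |p(z)| from above; equality holds iff all terms c_k z^k can be made to align in phase at a single z on |z|=r.
Part (b). At z = 2 (real, on the circle |z| = r):
  p(2) = (4)·2^0 + (0)·2^1 + (-3)·2^2 + (-2)·2^3 = -24.
  |p(2)| = 24.
Check: |p(2)| = 24 ≤ 32 = M_tri(2). ✓ Equality does not hold at z = 2 (the coefficients have mixed signs, so the terms do not all align in phase there).

M_tri(2) = 32; |p(2)| = 24; equality at z=2: no.


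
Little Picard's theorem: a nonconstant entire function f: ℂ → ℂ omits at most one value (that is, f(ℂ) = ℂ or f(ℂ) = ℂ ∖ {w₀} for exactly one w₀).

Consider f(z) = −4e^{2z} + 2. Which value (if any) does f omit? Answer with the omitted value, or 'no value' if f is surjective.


Little Picard bounds the complement of f(ℂ) to at most one point.
e^{2z} is never zero on ℂ, so -4·e^{2z} takes every value in ℂ ∖ {0}. Adding 2 shifts the range to ℂ ∖ {2}. Thus f omits exactly the value 2.

Omitted value: 2.


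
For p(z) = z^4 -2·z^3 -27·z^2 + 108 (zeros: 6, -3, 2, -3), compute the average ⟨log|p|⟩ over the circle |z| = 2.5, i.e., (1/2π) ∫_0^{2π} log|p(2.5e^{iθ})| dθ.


Zeros: -3, -3, 2, 6; r = 2.5.
Inside |z| < r: 2. Outside (|z| ≥ r): -3, -3, 6.
p(0) = 108, so log|p(0)| = log(108) = 4.6821.
Apply Jensen: I(r) = log|p(0)| + Σ_k log(r/|z_k|), summed over zeros inside |z| < r.
  log(r/|z_k|) for z_k = 2: log(2.5/2) = 0.2231
  Outside zeros (-3, -3, 6) contribute nothing to the Jensen sum.
Sum over inside zeros: 0.2231.
I(r) = log|p(0)| + (inside sum) = 4.6821 + 0.2231 = 4.9053.
Note: since some zeros are outside |z| ≤ r, the simplified n·log(r) form does NOT apply — only the inside zeros contribute.

I(r) ≈ 4.9053.


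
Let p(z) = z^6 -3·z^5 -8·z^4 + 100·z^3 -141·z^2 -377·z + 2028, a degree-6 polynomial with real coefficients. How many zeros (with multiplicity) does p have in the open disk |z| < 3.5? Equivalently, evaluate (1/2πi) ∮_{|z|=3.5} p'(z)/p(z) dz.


The zeros of p are: -3, -4, (3 + 2i), (3 - 2i), (2 + 3i), (2 - 3i).
Their magnitudes are: 3, 4, 3.606, 3.606, 3.606, 3.606.
Zeros with |z| < R = 3.5: -3.
Count = 1.
By the argument principle, (1/2πi) ∮_{|z|=R} p'(z)/p(z) dz equals exactly this count.

Number of zeros inside |z| < 3.5: 1.


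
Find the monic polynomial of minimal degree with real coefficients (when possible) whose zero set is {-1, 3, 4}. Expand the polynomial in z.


The polynomial is p(z) = ∏_{α ∈ S} (z − α), where S = {-1, 3, 4}.
Expanding the product yields: p(z) = z^3 -6·z^2 + 5·z + 12.
The resulting polynomial has degree 3 and real coefficients as required.

p(z) = z^3 -6·z^2 + 5·z + 12.


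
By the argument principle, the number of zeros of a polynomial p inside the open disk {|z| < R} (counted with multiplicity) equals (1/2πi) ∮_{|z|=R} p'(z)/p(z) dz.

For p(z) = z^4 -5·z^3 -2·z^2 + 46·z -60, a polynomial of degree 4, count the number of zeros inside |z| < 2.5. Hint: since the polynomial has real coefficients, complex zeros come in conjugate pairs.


The zeros of p are: (3 + 1i), (3 - 1i), -3, 2.
Their magnitudes are: 3.162, 3.162, 3, 2.
Zeros with |z| < R = 2.5: 2.
Count = 1.
By the argument principle, (1/2πi) ∮_{|z|=R} p'(z)/p(z) dz equals exactly this count.

Number of zeros inside |z| < 2.5: 1.


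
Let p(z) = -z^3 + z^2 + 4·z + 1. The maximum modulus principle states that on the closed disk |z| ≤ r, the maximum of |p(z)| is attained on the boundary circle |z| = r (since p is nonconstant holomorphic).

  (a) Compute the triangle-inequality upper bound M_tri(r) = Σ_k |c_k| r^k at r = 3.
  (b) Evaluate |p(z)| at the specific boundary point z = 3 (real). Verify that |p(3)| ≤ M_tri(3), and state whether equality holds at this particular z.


Coefficients: c_0 = 1, c_1 = 4, c_2 = 1, c_3 = -1. Radius r = 3.
Part (a). Triangle bound: M_tri(r) = Σ_k |c_k| r^k
  = |1|·3^0 + |4|·3^1 + |1|·3^2 + |-1|·3^3
  = 1 + 12 + 9 + 27 = 49.
This bounds M(r) := max_{|z|=r} |p(z)| from above; equality holds iff all terms c_k z^k can be made to align in phase at a single z on |z|=r.
Part (b). At z = 3 (real, on the circle |z| = r):
  p(3) = (1)·3^0 + (4)·3^1 + (1)·3^2 + (-1)·3^3 = -5.
  |p(3)| = 5.
Check: |p(3)| = 5 ≤ 49 = M_tri(3). ✓ Equality does not hold at z = 3 (the coefficients have mixed signs, so the terms do not all align in phase there).

M_tri(3) = 49; |p(3)| = 5; equality at z=3: no.


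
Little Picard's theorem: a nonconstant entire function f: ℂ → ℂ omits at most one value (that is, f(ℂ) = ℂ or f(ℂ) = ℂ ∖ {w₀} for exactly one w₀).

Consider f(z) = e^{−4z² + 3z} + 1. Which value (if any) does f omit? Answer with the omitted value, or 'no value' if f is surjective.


Little Picard bounds the complement of f(ℂ) to at most one point.
The exponent g(z) = −4z² + 3z is a nonconstant polynomial, hence surjective onto ℂ. So e^{g(z)} takes every value in {e^w : w ∈ ℂ} = ℂ ∖ {0}. Adding 1 shifts the range to ℂ ∖ {1}. f omits exactly 1.

Omitted value: 1.


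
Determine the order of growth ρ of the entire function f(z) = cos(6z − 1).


cos(w) is a linear combination of e^{iw} and e^{−iw} (or e^w, e^{−w} in the hyperbolic case), so |cos(w)| ≤ e^{|w|}. With w = 6z − 1, |w| ≤ 6|z| + 1 = 6r + 1 on |z| = r, giving M(r) ≤ e^{6r + 1}, so ρ ≤ 1. On a suitable ray (z = it for sin/cos; z = t for sinh/cosh, t real → ∞), |cos(6z − 1)| grows like e^{6|t|}/2, so ρ ≥ 1. Hence ρ = 1.
Therefore ρ = 1.

Order ρ = 1.


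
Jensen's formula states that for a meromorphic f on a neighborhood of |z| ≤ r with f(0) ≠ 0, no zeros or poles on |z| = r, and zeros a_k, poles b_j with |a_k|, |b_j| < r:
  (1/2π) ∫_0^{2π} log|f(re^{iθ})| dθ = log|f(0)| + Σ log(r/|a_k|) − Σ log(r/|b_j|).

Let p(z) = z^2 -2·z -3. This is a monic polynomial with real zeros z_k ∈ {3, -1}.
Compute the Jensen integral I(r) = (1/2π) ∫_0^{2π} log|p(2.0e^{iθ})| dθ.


Zeros: -1, 3; r = 2.0.
Inside |z| < r: -1. Outside (|z| ≥ r): 3.
p(0) = -3, so log|p(0)| = log(3) = 1.0986.
Apply Jensen: I(r) = log|p(0)| + Σ_k log(r/|z_k|), summed over zeros inside |z| < r.
  log(r/|z_k|) for z_k = -1: log(2.0/1) = 0.6931
  Outside zeros (3) contribute nothing to the Jensen sum.
Sum over inside zeros: 0.6931.
I(r) = log|p(0)| + (inside sum) = 1.0986 + 0.6931 = 1.7918.
Note: since some zeros are outside |z| ≤ r, the simplified n·log(r) form does NOT apply — only the inside zeros contribute.

I(r) ≈ 1.7918.


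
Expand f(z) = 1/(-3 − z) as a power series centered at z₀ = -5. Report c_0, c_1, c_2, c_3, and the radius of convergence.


Let w = z − z₀, so z = z₀ + w.
Then -3 − z = -3 − (z₀ + w) = (-3 − z₀) − w = 2 − w.
f(z) = 1/(2 − w) = (1/(2)) · 1/(1 − w/(2)) = Σ_{n≥0} w^n / (2)^(n+1).
So c_n = 1/(2)^(n+1):
  c_0 = 1/(2)^1 = 1/2.
  c_1 = 1/(2)^2 = 1/4.
  c_2 = 1/(2)^3 = 1/8.
  c_3 = 1/(2)^4 = 1/16.
The series is valid for |w/d| < 1, i.e. |z − z₀| < |d|.
Radius of convergence: R = |-3 − z₀| = |2| = 2 (distance from z₀ to the singularity z = -3).

c_0 = 1/2, c_1 = 1/4, c_2 = 1/8, c_3 = 1/16; R = 2.


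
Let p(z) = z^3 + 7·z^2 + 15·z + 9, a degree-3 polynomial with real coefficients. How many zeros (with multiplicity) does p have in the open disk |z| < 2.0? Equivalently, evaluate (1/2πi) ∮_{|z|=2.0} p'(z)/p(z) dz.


The zeros of p are: -1, -3, -3.
Their magnitudes are: 1, 3, 3.
Zeros with |z| < R = 2.0: -1.
Count = 1.
By the argument principle, (1/2πi) ∮_{|z|=R} p'(z)/p(z) dz equals exactly this count.

Number of zeros inside |z| < 2.0: 1.


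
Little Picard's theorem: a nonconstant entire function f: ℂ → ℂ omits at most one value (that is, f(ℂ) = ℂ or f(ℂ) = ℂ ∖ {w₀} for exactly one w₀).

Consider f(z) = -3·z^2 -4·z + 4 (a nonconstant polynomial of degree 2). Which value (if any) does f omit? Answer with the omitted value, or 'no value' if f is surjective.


Little Picard bounds the complement of f(ℂ) to at most one point.
For every w ∈ ℂ, the equation p(z) − w = 0 is a nonconstant polynomial in z and hence has at least one root by the fundamental theorem of algebra. So p is surjective onto ℂ, omitting no value.

Omitted value: no value.


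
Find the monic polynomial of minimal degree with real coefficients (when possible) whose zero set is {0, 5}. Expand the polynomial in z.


The polynomial is p(z) = ∏_{α ∈ S} (z − α), where S = {0, 5}.
Expanding the product yields: p(z) = z^2 -5·z.
The resulting polynomial has degree 2 and real coefficients as required.

p(z) = z^2 -5·z.


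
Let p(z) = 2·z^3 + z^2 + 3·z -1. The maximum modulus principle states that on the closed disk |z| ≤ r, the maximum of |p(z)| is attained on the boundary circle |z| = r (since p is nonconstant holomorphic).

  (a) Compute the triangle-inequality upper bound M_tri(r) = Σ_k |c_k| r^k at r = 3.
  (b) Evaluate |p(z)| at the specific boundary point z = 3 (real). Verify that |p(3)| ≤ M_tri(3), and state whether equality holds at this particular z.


Coefficients: c_0 = -1, c_1 = 3, c_2 = 1, c_3 = 2. Radius r = 3.
Part (a). Triangle bound: M_tri(r) = Σ_k |c_k| r^k
  = |-1|·3^0 + |3|·3^1 + |1|·3^2 + |2|·3^3
  = 1 + 9 + 9 + 54 = 73.
This bounds M(r) := max_{|z|=r} |p(z)| from above; equality holds iff all terms c_k z^k can be made to align in phase at a single z on |z|=r.
Part (b). At z = 3 (real, on the circle |z| = r):
  p(3) = (-1)·3^0 + (3)·3^1 + (1)·3^2 + (2)·3^3 = 71.
  |p(3)| = 71.
Check: |p(3)| = 71 ≤ 73 = M_tri(3). ✓ Equality does not hold at z = 3 (the coefficients have mixed signs, so the terms do not all align in phase there).

M_tri(3) = 73; |p(3)| = 71; equality at z=3: no.


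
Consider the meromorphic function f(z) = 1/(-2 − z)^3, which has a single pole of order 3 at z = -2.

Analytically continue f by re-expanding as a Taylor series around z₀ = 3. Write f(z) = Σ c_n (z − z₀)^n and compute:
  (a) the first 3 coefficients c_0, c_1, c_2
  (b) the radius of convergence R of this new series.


Let w = z − z₀, so z = z₀ + w.
Then -2 − z = -2 − (z₀ + w) = (-2 − z₀) − w = -5 − w.
f(z) = 1/(-5 − w)^3 = (1/(-5)^3) · (1 − w/(-5))^{−3}.
By the binomial series (1−u)^{−3} = Σ_{n≥0} C(n+2, 2) u^n for |u|<1, with u = w/(-5):
  c_n = C(n+2, 2) / (-5)^(n+3).
  c_0 = 1/(-5)^3 = -1/125.
  c_1 = 3/(-5)^4 = 3/625.
  c_2 = 6/(-5)^5 = -6/3125.
The series is valid for |w/d| < 1, i.e. |z − z₀| < |d|.
Radius of convergence: R = |-2 − z₀| = |-5| = 5 (distance from z₀ to the singularity z = -2).

c_0 = -1/125, c_1 = 3/625, c_2 = -6/3125; R = 5.


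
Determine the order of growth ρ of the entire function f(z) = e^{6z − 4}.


|e^{6z − 4}| = e^{Re(6·z) + -4} ≤ e^{6|z|^1 + -4} = e^{6r^1 + -4} on |z| = r, so ρ ≤ 1. Choosing z on |z|=r so that 6·z is real positive (always possible by picking arg z appropriately) gives |f(z)| = e^{6r^1 + -4}, matching the bound. The additive constant -4 does not affect log log M(r) ~ 1·log r. Hence ρ = 1.
Therefore ρ = 1.

Order ρ = 1.


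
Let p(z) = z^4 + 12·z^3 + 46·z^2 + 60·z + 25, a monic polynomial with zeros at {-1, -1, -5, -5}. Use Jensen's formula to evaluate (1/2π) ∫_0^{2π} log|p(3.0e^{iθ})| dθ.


Zeros: -5, -5, -1, -1; r = 3.0.
Inside |z| < r: -1, -1. Outside (|z| ≥ r): -5, -5.
p(0) = 25, so log|p(0)| = log(25) = 3.2189.
Apply Jensen: I(r) = log|p(0)| + Σ_k log(r/|z_k|), summed over zeros inside |z| < r.
  log(r/|z_k|) for z_k = -1: log(3.0/1) = 1.0986
  log(r/|z_k|) for z_k = -1: log(3.0/1) = 1.0986
  Outside zeros (-5, -5) contribute nothing to the Jensen sum.
Sum over inside zeros: 2.1972.
I(r) = log|p(0)| + (inside sum) = 3.2189 + 2.1972 = 5.4161.
Note: since some zeros are outside |z| ≤ r, the simplified n·log(r) form does NOT apply — only the inside zeros contribute.

I(r) ≈ 5.4161.


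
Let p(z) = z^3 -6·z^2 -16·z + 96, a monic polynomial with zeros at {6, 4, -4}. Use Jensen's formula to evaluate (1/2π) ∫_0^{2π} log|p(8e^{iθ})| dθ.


Zeros: -4, 4, 6; r = 8.
Inside |z| < r: -4, 4, 6. Outside (|z| ≥ r): ∅.
p(0) = 96, so log|p(0)| = log(96) = 4.5643.
Apply Jensen: I(r) = log|p(0)| + Σ_k log(r/|z_k|), summed over zeros inside |z| < r.
  log(r/|z_k|) for z_k = 6: log(8/6) = 0.2877
  log(r/|z_k|) for z_k = 4: log(8/4) = 0.6931
  log(r/|z_k|) for z_k = -4: log(8/4) = 0.6931
Sum over inside zeros: 1.6740.
I(r) = log|p(0)| + (inside sum) = 4.5643 + 1.6740 = 6.2383.
Closed form (all zeros inside, monic): I(r) = n·log(r) = 3·log(8) = 6.2383. ✓

I(r) ≈ 6.2383.


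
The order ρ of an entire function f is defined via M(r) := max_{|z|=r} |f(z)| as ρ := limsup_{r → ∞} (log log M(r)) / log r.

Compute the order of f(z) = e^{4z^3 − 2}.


|e^{4z^3 − 2}| = e^{Re(4·z^3) + -2} ≤ e^{4|z|^3 + -2} = e^{4r^3 + -2} on |z| = r, so ρ ≤ 3. Choosing z on |z|=r so that 4·z^3 is real positive (always possible by picking arg z appropriately) gives |f(z)| = e^{4r^3 + -2}, matching the bound. The additive constant -2 does not affect log log M(r) ~ 3·log r. Hence ρ = 3.
Therefore ρ = 3.

Order ρ = 3.


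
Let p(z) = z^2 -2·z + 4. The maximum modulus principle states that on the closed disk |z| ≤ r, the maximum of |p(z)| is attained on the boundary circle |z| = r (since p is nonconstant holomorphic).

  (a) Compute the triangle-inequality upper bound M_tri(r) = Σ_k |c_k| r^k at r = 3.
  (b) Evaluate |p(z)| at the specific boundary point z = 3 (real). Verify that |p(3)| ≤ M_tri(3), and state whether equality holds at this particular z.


Coefficients: c_0 = 4, c_1 = -2, c_2 = 1. Radius r = 3.
Part (a). Triangle bound: M_tri(r) = Σ_k |c_k| r^k
  = |4|·3^0 + |-2|·3^1 + |1|·3^2
  = 4 + 6 + 9 = 19.
This bounds M(r) := max_{|z|=r} |p(z)| from above; equality holds iff all terms c_k z^k can be made to align in phase at a single z on |z|=r.
Part (b). At z = 3 (real, on the circle |z| = r):
  p(3) = (4)·3^0 + (-2)·3^1 + (1)·3^2 = 7.
  |p(3)| = 7.
Check: |p(3)| = 7 ≤ 19 = M_tri(3). ✓ Equality does not hold at z = 3 (the coefficients have mixed signs, so the terms do not all align in phase there).

M_tri(3) = 19; |p(3)| = 7; equality at z=3: no.


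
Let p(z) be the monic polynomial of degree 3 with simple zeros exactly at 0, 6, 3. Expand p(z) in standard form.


The polynomial is p(z) = ∏_{α ∈ S} (z − α), where S = {0, 6, 3}.
Expanding the product yields: p(z) = z^3 -9·z^2 + 18·z.
The resulting polynomial has degree 3 and real coefficients as required.

p(z) = z^3 -9·z^2 + 18·z.


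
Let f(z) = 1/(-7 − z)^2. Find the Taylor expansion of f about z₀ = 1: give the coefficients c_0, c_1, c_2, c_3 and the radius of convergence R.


Let w = z − z₀, so z = z₀ + w.
Then -7 − z = -7 − (z₀ + w) = (-7 − z₀) − w = -8 − w.
f(z) = 1/(-8 − w)^2 = (1/(-8)^2) · (1 − w/(-8))^{−2}.
By the binomial series (1−u)^{−2} = Σ_{n≥0} C(n+1, 1) u^n for |u|<1, with u = w/(-8):
  c_n = C(n+1, 1) / (-8)^(n+2).
  c_0 = 1/(-8)^2 = 1/64.
  c_1 = 2/(-8)^3 = -1/256.
  c_2 = 3/(-8)^4 = 3/4096.
  c_3 = 4/(-8)^5 = -1/8192.
The series is valid for |w/d| < 1, i.e. |z − z₀| < |d|.
Radius of convergence: R = |-7 − z₀| = |-8| = 8 (distance from z₀ to the singularity z = -7).

c_0 = 1/64, c_1 = -1/256, c_2 = 3/4096, c_3 = -1/8192; R = 8.


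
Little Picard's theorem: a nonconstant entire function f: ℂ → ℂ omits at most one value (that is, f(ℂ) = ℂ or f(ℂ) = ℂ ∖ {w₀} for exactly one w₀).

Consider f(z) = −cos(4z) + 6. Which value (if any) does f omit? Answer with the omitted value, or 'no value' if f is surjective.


Little Picard bounds the complement of f(ℂ) to at most one point.
cos is entire and surjective onto ℂ: for every w ∈ ℂ, cos(ζ) = w has a solution ζ ∈ ℂ (e.g., via the complex inverse arccos). With ζ = 4z this gives z = ζ/(4). Then -1·cos(4z) takes every value in -1·ℂ = ℂ, and adding 6 is a bijection of ℂ. So f is surjective and omits no value. (Note: only on the real line is cos bounded by [−1, 1].)

Omitted value: no value.


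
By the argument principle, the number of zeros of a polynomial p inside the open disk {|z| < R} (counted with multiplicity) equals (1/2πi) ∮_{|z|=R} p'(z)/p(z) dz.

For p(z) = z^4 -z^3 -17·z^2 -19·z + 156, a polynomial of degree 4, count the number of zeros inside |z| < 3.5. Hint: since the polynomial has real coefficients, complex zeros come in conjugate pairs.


The zeros of p are: (-3 + 2i), (-3 - 2i), 3, 4.
Their magnitudes are: 3.606, 3.606, 3, 4.
Zeros with |z| < R = 3.5: 3.
Count = 1.
By the argument principle, (1/2πi) ∮_{|z|=R} p'(z)/p(z) dz equals exactly this count.

Number of zeros inside |z| < 3.5: 1.


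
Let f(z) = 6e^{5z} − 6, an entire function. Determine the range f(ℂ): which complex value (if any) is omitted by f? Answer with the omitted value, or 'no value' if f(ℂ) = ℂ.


Little Picard bounds the complement of f(ℂ) to at most one point.
e^{5z} is never zero on ℂ, so 6·e^{5z} takes every value in ℂ ∖ {0}. Adding -6 shifts the range to ℂ ∖ {-6}. Thus f omits exactly the value -6.

Omitted value: -6.


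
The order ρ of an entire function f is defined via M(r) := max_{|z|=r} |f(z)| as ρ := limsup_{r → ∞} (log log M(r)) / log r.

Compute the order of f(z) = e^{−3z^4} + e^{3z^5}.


Each summand is entire of order 4 and 5 respectively (as in the single-exponential case). The order of a sum is at most the max of the orders, so ρ ≤ 5. For the lower bound: on |z|=r choose arg z so that 3z^5 is real positive; then |e^{3z^5}| = e^{3r^5} while |e^{-3z^4}| ≤ e^{3r^4} = o(e^{3r^5}). So |f| ≥ e^{3r^5}(1 − o(1)) and ρ ≥ 5. Hence ρ = max(4, 5) = 5.
Therefore ρ = 5.

Order ρ = 5.


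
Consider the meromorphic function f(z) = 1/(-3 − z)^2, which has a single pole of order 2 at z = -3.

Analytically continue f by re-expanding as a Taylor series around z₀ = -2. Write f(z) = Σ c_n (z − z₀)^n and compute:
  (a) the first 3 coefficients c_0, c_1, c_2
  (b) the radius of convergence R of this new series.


Let w = z − z₀, so z = z₀ + w.
Then -3 − z = -3 − (z₀ + w) = (-3 − z₀) − w = -1 − w.
f(z) = 1/(-1 − w)^2 = (1/(-1)^2) · (1 − w/(-1))^{−2}.
By the binomial series (1−u)^{−2} = Σ_{n≥0} C(n+1, 1) u^n for |u|<1, with u = w/(-1):
  c_n = C(n+1, 1) / (-1)^(n+2).
  c_0 = 1/(-1)^2 = 1.
  c_1 = 2/(-1)^3 = -2.
  c_2 = 3/(-1)^4 = 3.
The series is valid for |w/d| < 1, i.e. |z − z₀| < |d|.
Radius of convergence: R = |-3 − z₀| = |-1| = 1 (distance from z₀ to the singularity z = -3).

c_0 = 1, c_1 = -2, c_2 = 3; R = 1.


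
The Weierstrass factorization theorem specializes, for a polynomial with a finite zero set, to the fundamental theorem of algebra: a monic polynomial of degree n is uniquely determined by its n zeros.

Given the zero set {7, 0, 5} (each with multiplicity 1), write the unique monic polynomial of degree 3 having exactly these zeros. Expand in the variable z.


The polynomial is p(z) = ∏_{α ∈ S} (z − α), where S = {7, 0, 5}.
Expanding the product yields: p(z) = z^3 -12·z^2 + 35·z.
The resulting polynomial has degree 3 and real coefficients as required.

p(z) = z^3 -12·z^2 + 35·z.


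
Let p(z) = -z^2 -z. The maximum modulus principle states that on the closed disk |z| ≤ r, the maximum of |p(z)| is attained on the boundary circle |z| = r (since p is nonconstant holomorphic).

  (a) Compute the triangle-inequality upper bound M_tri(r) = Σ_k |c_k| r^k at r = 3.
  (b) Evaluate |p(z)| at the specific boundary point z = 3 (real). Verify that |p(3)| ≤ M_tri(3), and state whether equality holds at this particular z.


Coefficients: c_0 = 0, c_1 = -1, c_2 = -1. Radius r = 3.
Part (a). Triangle bound: M_tri(r) = Σ_k |c_k| r^k
  = |0|·3^0 + |-1|·3^1 + |-1|·3^2
  = 0 + 3 + 9 = 12.
This bounds M(r) := max_{|z|=r} |p(z)| from above; equality holds iff all terms c_k z^k can be made to align in phase at a single z on |z|=r.
Part (b). At z = 3 (real, on the circle |z| = r):
  p(3) = (0)·3^0 + (-1)·3^1 + (-1)·3^2 = -12.
  |p(3)| = 12.
Since all nonzero coefficients share the same sign, |p(3)| = 12 = M_tri(3); the triangle bound is attained at z = 3, so in fact M(r) = 12.

M_tri(3) = 12; |p(3)| = 12; equality at z=3: yes.


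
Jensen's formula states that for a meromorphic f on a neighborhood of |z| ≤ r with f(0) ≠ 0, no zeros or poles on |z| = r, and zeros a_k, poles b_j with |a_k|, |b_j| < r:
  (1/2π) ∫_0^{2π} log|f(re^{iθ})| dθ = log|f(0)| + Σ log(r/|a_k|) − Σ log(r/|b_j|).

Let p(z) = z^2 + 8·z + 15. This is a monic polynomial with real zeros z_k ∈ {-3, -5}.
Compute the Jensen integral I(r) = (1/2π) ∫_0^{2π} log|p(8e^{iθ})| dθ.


Zeros: -5, -3; r = 8.
Inside |z| < r: -5, -3. Outside (|z| ≥ r): ∅.
p(0) = 15, so log|p(0)| = log(15) = 2.7081.
Apply Jensen: I(r) = log|p(0)| + Σ_k log(r/|z_k|), summed over zeros inside |z| < r.
  log(r/|z_k|) for z_k = -3: log(8/3) = 0.9808
  log(r/|z_k|) for z_k = -5: log(8/5) = 0.4700
Sum over inside zeros: 1.4508.
I(r) = log|p(0)| + (inside sum) = 2.7081 + 1.4508 = 4.1589.
Closed form (all zeros inside, monic): I(r) = n·log(r) = 2·log(8) = 4.1589. ✓

I(r) ≈ 4.1589.


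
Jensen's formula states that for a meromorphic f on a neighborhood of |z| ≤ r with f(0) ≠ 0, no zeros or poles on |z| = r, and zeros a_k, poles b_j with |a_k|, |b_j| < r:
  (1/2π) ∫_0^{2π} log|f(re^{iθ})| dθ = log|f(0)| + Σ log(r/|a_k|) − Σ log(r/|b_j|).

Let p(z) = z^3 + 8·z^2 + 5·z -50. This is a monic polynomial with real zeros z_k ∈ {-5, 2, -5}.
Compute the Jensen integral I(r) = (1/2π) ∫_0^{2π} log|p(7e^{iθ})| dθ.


Zeros: -5, -5, 2; r = 7.
Inside |z| < r: -5, -5, 2. Outside (|z| ≥ r): ∅.
p(0) = -50, so log|p(0)| = log(50) = 3.9120.
Apply Jensen: I(r) = log|p(0)| + Σ_k log(r/|z_k|), summed over zeros inside |z| < r.
  log(r/|z_k|) for z_k = -5: log(7/5) = 0.3365
  log(r/|z_k|) for z_k = 2: log(7/2) = 1.2528
  log(r/|z_k|) for z_k = -5: log(7/5) = 0.3365
Sum over inside zeros: 1.9257.
I(r) = log|p(0)| + (inside sum) = 3.9120 + 1.9257 = 5.8377.
Closed form (all zeros inside, monic): I(r) = n·log(r) = 3·log(7) = 5.8377. ✓

I(r) ≈ 5.8377.


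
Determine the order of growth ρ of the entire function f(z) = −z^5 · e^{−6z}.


M(r) = max_{|z|=r} |-1|·|z|^5·|e^{−6z}| = 1·r^5 · e^{6r^1} (the factors attain their maxima compatibly on |z|=r). Then log M(r) = log 1 + 5·log r + 6r^1, dominated by the last term, so log log M(r) ~ 1·log r. The polynomial factor -1z^5 contributes only a log r term and does not affect the order. ρ = 1.
Therefore ρ = 1.

Order ρ = 1.


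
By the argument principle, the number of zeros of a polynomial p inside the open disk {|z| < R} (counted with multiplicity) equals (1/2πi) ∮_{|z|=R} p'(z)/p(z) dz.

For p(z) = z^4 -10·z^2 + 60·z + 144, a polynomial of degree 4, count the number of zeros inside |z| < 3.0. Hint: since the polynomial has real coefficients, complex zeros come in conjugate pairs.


The zeros of p are: -2, -4, (3 + 3i), (3 - 3i).
Their magnitudes are: 2, 4, 4.243, 4.243.
Zeros with |z| < R = 3.0: -2.
Count = 1.
By the argument principle, (1/2πi) ∮_{|z|=R} p'(z)/p(z) dz equals exactly this count.

Number of zeros inside |z| < 3.0: 1.


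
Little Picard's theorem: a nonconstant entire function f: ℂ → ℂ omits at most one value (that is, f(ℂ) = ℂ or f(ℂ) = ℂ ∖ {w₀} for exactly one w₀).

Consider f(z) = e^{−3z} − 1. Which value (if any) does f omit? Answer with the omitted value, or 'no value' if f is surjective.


Little Picard bounds the complement of f(ℂ) to at most one point.
e^{−3z} is never zero on ℂ, so 1·e^{−3z} takes every value in ℂ ∖ {0}. Adding -1 shifts the range to ℂ ∖ {-1}. Thus f omits exactly the value -1.

Omitted value: -1.


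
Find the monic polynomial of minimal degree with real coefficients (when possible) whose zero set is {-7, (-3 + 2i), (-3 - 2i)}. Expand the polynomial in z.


The polynomial is p(z) = ∏_{α ∈ S} (z − α), where S = {-7, (-3 + 2i), (-3 - 2i)}.
Expanding the product yields: p(z) = z^3 + 13·z^2 + 55·z + 91.
Note conjugate pairs combine to real quadratics: (z − (-3+2i))(z − (-3−2i)) = z² + 6z + 13.
The resulting polynomial has degree 3 and real coefficients as required.

p(z) = z^3 + 13·z^2 + 55·z + 91.


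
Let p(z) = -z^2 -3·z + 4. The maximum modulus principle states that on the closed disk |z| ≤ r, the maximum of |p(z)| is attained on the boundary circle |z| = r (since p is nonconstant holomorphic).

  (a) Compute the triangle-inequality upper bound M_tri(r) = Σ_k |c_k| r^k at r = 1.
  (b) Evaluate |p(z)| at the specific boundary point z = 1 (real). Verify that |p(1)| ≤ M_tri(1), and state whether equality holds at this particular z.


Coefficients: c_0 = 4, c_1 = -3, c_2 = -1. Radius r = 1.
Part (a). Triangle bound: M_tri(r) = Σ_k |c_k| r^k
  = |4|·1^0 + |-3|·1^1 + |-1|·1^2
  = 4 + 3 + 1 = 8.
This bounds M(r) := max_{|z|=r} |p(z)| from above; equality holds iff all terms c_k z^k can be made to align in phase at a single z on |z|=r.
Part (b). At z = 1 (real, on the circle |z| = r):
  p(1) = (4)·1^0 + (-3)·1^1 + (-1)·1^2 = 0.
  |p(1)| = 0.
Check: |p(1)| = 0 ≤ 8 = M_tri(1). ✓ Equality does not hold at z = 1 (the coefficients have mixed signs, so the terms do not all align in phase there).

M_tri(1) = 8; |p(1)| = 0; equality at z=1: no.
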